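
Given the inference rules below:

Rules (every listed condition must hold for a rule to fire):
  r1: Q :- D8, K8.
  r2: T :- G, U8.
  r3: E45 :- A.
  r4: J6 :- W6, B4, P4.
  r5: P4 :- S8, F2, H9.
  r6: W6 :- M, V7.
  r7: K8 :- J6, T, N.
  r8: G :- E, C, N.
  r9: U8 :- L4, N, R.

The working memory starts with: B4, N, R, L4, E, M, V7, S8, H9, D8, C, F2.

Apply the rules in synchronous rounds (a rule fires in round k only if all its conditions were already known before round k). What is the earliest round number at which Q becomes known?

[1] r5 [P4 :- S8, F2, H9.]; r6 [W6 :- M, V7.]; r8 [G :- E, C, N.]; r9 [U8 :- L4, N, R.]. ⇒ new: P4, W6, G, U8.
[2] r2 [T :- G, U8.]; r4 [J6 :- W6, B4, P4.]. ⇒ new: T, J6.
[3] r7 [K8 :- J6, T, N.]. ⇒ new: K8.
[4] r1 [Q :- D8, K8.]. ⇒ new: Q.
Q first appears in round 4.

4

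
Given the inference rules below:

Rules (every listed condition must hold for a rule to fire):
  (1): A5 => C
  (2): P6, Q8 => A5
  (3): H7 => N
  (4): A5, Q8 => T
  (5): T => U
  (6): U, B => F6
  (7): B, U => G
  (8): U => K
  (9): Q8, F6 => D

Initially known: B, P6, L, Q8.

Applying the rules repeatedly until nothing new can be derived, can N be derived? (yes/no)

Round 1 — (2), derive A5.
Round 2 — (1), (4), derive C, T.
Round 3 — (5), derive U.
Round 4 — (6), (7), (8), derive F6, G, K.
Round 5 — (9), derive D.
Fixed point reached. N is concluded only by (3); (3) needs H7 (never derived).

no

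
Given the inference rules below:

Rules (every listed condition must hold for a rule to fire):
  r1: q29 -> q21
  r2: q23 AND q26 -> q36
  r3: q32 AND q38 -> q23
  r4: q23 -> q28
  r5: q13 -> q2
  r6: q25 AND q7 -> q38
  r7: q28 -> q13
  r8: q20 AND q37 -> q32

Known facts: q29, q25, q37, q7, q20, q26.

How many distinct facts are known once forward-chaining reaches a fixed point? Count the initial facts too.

14

Round 1: r1 [q29 -> q21]; r6 [q25 AND q7 -> q38]; r8 [q20 AND q37 -> q32]. Adds q21, q38, q32.
Round 2: r3 [q32 AND q38 -> q23]. Adds q23.
Round 3: r2 [q23 AND q26 -> q36]; r4 [q23 -> q28]. Adds q36, q28.
Round 4: r7 [q28 -> q13]. Adds q13.
Round 5: r5 [q13 -> q2]. Adds q2.
Closure: {q13, q2, q20, q21, q23, q25, q26, q28, q29, q32, q36, q37, q38, q7} — 14 facts.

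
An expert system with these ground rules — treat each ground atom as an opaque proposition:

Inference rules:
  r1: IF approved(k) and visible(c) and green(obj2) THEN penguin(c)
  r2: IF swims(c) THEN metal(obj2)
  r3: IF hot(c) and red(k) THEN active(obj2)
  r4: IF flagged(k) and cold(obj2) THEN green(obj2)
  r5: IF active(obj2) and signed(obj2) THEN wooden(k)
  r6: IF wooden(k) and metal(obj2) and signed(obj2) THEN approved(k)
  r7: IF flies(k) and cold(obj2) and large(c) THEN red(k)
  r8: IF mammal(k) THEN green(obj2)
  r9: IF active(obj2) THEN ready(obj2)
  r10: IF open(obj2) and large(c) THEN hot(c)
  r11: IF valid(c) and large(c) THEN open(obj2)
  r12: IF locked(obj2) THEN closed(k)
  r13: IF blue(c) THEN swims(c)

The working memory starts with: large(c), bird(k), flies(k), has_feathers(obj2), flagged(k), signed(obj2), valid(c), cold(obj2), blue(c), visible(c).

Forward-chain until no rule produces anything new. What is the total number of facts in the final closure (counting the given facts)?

21

Round 1 — r4, r7, r11, r13, derive green(obj2), red(k), open(obj2), swims(c).
Round 2 — r2, r10, derive metal(obj2), hot(c).
Round 3 — r3, derive active(obj2).
Round 4 — r5, r9, derive wooden(k), ready(obj2).
Round 5 — r6, derive approved(k).
Round 6 — r1, derive penguin(c).
Closure: {active(obj2), approved(k), bird(k), blue(c), cold(obj2), flagged(k), flies(k), green(obj2), has_feathers(obj2), hot(c), large(c), metal(obj2), open(obj2), penguin(c), ready(obj2), red(k), signed(obj2), swims(c), valid(c), visible(c), wooden(k)} — 21 facts.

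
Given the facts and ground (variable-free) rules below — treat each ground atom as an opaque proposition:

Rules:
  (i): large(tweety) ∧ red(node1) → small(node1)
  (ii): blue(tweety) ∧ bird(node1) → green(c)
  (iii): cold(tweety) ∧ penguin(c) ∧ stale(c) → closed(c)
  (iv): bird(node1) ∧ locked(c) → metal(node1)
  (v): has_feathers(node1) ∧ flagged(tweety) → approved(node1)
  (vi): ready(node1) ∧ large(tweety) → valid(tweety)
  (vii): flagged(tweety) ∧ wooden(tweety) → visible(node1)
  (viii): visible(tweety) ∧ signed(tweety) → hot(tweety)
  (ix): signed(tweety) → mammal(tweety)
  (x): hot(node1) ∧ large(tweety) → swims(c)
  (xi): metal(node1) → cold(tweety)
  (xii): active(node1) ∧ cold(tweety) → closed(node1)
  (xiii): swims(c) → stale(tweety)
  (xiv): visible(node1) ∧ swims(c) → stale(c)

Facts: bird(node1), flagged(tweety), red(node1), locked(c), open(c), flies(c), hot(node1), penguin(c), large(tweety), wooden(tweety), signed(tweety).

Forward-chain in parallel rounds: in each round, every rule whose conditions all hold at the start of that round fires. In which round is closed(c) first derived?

3

Round 1: (i) [large(tweety) ∧ red(node1) → small(node1)]; (iv) [bird(node1) ∧ locked(c) → metal(node1)]; (vii) [flagged(tweety) ∧ wooden(tweety) → visible(node1)]; (ix) [signed(tweety) → mammal(tweety)]; (x) [hot(node1) ∧ large(tweety) → swims(c)]. New: small(node1), metal(node1), visible(node1), mammal(tweety), swims(c).
Round 2: (xi) [metal(node1) → cold(tweety)]; (xiii) [swims(c) → stale(tweety)]; (xiv) [visible(node1) ∧ swims(c) → stale(c)]. New: cold(tweety), stale(tweety), stale(c).
Round 3: (iii) [cold(tweety) ∧ penguin(c) ∧ stale(c) → closed(c)]. New: closed(c).
closed(c) first appears in round 3.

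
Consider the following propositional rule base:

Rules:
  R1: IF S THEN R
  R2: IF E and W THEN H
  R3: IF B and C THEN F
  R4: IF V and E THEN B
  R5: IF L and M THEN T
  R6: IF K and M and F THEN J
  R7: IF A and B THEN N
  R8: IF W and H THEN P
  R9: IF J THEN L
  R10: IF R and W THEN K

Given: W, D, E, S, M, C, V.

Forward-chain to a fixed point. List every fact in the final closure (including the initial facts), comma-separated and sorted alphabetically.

Round 1: R1 [IF S THEN R]; R2 [IF E and W THEN H]; R4 [IF V and E THEN B]. Adds R, H, B.
Round 2: R3 [IF B and C THEN F]; R8 [IF W and H THEN P]; R10 [IF R and W THEN K]. Adds F, P, K.
Round 3: R6 [IF K and M and F THEN J]. Adds J.
Round 4: R9 [IF J THEN L]. Adds L.
Round 5: R5 [IF L and M THEN T]. Adds T.

B, C, D, E, F, H, J, K, L, M, P, R, S, T, V, W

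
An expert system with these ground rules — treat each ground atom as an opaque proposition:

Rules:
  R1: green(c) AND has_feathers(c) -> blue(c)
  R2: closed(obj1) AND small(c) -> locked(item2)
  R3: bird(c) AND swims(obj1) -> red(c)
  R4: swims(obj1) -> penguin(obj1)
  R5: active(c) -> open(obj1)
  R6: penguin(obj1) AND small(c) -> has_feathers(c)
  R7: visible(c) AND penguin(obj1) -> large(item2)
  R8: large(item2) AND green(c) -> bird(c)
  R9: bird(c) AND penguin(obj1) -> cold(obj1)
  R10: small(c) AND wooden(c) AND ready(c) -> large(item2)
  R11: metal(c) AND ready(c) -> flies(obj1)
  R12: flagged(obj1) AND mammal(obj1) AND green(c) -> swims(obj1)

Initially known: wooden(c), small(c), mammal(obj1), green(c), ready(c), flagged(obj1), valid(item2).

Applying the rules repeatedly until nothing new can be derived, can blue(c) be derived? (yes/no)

Round 1 fires R10, R12, giving large(item2), swims(obj1).
Round 2 fires R4, R8, giving penguin(obj1), bird(c).
Round 3 fires R3, R6, R9, giving red(c), has_feathers(c), cold(obj1).
Round 4 fires R1, giving blue(c).
blue(c) appears in round 4, so it is derivable.

yes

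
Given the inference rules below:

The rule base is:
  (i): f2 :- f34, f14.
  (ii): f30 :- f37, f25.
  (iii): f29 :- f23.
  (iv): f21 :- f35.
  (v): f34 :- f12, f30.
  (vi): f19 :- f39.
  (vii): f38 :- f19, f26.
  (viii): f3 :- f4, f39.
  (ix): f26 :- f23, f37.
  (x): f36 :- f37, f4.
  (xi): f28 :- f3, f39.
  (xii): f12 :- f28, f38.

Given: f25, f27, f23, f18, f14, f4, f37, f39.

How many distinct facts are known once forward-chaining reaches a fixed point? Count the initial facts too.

Round 1: (ii) [f30 :- f37, f25.]; (iii) [f29 :- f23.]; (vi) [f19 :- f39.]; (viii) [f3 :- f4, f39.]; (ix) [f26 :- f23, f37.]; (x) [f36 :- f37, f4.]. New: f30, f29, f19, f3, f26, f36.
Round 2: (vii) [f38 :- f19, f26.]; (xi) [f28 :- f3, f39.]. New: f38, f28.
Round 3: (xii) [f12 :- f28, f38.]. New: f12.
Round 4: (v) [f34 :- f12, f30.]. New: f34.
Round 5: (i) [f2 :- f34, f14.]. New: f2.
Closure: {f12, f14, f18, f19, f2, f23, f25, f26, f27, f28, f29, f3, f30, f34, f36, f37, f38, f39, f4} — 19 facts.

19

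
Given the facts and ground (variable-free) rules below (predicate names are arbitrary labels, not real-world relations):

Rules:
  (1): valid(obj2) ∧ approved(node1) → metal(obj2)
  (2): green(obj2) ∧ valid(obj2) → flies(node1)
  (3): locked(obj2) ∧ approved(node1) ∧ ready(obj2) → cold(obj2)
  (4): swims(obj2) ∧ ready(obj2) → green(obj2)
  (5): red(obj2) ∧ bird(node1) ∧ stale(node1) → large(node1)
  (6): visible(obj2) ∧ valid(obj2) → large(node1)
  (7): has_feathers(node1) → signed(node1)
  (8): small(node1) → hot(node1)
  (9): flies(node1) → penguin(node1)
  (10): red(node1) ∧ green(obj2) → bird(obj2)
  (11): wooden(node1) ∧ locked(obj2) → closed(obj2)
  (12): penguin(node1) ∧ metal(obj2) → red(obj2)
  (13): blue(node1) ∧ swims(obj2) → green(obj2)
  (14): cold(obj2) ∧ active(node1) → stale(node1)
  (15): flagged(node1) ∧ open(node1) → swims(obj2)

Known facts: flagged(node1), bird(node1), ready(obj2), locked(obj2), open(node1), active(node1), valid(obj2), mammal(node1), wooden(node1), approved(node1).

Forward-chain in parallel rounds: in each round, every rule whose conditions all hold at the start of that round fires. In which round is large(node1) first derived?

6

[1] (1) [valid(obj2) ∧ approved(node1) → metal(obj2)]; (3) [locked(obj2) ∧ approved(node1) ∧ ready(obj2) → cold(obj2)]; (11) [wooden(node1) ∧ locked(obj2) → closed(obj2)]; (15) [flagged(node1) ∧ open(node1) → swims(obj2)]. ⇒ new: metal(obj2), cold(obj2), closed(obj2), swims(obj2).
[2] (4) [swims(obj2) ∧ ready(obj2) → green(obj2)]; (14) [cold(obj2) ∧ active(node1) → stale(node1)]. ⇒ new: green(obj2), stale(node1).
[3] (2) [green(obj2) ∧ valid(obj2) → flies(node1)]. ⇒ new: flies(node1).
[4] (9) [flies(node1) → penguin(node1)]. ⇒ new: penguin(node1).
[5] (12) [penguin(node1) ∧ metal(obj2) → red(obj2)]. ⇒ new: red(obj2).
[6] (5) [red(obj2) ∧ bird(node1) ∧ stale(node1) → large(node1)]. ⇒ new: large(node1).
large(node1) first appears in round 6.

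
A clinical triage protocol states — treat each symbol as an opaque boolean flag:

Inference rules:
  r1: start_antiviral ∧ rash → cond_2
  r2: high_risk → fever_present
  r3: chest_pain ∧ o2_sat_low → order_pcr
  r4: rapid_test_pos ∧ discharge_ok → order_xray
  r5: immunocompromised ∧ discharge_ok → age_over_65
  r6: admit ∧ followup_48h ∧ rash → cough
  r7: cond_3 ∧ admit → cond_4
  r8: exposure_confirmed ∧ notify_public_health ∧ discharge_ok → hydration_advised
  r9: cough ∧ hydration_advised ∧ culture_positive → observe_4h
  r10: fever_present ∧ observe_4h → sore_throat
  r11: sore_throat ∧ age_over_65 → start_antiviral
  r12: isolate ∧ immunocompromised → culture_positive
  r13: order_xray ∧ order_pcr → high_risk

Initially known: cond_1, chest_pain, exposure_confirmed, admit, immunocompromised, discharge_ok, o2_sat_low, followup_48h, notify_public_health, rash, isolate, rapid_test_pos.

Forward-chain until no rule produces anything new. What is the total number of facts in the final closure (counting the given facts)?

Round 1: r3 [chest_pain ∧ o2_sat_low → order_pcr]; r4 [rapid_test_pos ∧ discharge_ok → order_xray]; r5 [immunocompromised ∧ discharge_ok → age_over_65]; r6 [admit ∧ followup_48h ∧ rash → cough]; r8 [exposure_confirmed ∧ notify_public_health ∧ discharge_ok → hydration_advised]; r12 [isolate ∧ immunocompromised → culture_positive]. Adds order_pcr, order_xray, age_over_65, cough, hydration_advised, culture_positive.
Round 2: r9 [cough ∧ hydration_advised ∧ culture_positive → observe_4h]; r13 [order_xray ∧ order_pcr → high_risk]. Adds observe_4h, high_risk.
Round 3: r2 [high_risk → fever_present]. Adds fever_present.
Round 4: r10 [fever_present ∧ observe_4h → sore_throat]. Adds sore_throat.
Round 5: r11 [sore_throat ∧ age_over_65 → start_antiviral]. Adds start_antiviral.
Round 6: r1 [start_antiviral ∧ rash → cond_2]. Adds cond_2.
Closure: {admit, age_over_65, chest_pain, cond_1, cond_2, cough, culture_positive, discharge_ok, exposure_confirmed, fever_present, followup_48h, high_risk, hydration_advised, immunocompromised, isolate, notify_public_health, o2_sat_low, observe_4h, order_pcr, order_xray, rapid_test_pos, rash, sore_throat, start_antiviral} — 24 facts.

24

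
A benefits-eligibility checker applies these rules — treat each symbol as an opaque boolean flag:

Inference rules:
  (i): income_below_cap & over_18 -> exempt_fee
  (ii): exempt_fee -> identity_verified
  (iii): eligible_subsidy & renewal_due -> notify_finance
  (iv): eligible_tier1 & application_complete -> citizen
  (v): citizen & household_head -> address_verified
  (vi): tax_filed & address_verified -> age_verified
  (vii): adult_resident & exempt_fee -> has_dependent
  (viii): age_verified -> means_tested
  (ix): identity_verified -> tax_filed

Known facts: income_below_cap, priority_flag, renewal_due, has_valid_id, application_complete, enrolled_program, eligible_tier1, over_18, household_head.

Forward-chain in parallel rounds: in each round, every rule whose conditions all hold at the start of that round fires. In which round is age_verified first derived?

4

Round 1: (i) [income_below_cap & over_18 -> exempt_fee]; (iv) [eligible_tier1 & application_complete -> citizen]. New: exempt_fee, citizen.
Round 2: (ii) [exempt_fee -> identity_verified]; (v) [citizen & household_head -> address_verified]. New: identity_verified, address_verified.
Round 3: (ix) [identity_verified -> tax_filed]. New: tax_filed.
Round 4: (vi) [tax_filed & address_verified -> age_verified]. New: age_verified.
age_verified first appears in round 4.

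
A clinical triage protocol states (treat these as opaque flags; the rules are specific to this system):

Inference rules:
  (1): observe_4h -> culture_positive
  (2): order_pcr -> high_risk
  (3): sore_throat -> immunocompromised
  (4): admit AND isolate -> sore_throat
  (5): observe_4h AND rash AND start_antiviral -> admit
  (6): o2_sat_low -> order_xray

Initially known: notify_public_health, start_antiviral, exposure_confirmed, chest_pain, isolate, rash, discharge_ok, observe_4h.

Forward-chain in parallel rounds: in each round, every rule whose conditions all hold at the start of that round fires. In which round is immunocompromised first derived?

Round 1 — (1), (5), derive culture_positive, admit.
Round 2 — (4), derive sore_throat.
Round 3 — (3), derive immunocompromised.
immunocompromised first appears in round 3.

3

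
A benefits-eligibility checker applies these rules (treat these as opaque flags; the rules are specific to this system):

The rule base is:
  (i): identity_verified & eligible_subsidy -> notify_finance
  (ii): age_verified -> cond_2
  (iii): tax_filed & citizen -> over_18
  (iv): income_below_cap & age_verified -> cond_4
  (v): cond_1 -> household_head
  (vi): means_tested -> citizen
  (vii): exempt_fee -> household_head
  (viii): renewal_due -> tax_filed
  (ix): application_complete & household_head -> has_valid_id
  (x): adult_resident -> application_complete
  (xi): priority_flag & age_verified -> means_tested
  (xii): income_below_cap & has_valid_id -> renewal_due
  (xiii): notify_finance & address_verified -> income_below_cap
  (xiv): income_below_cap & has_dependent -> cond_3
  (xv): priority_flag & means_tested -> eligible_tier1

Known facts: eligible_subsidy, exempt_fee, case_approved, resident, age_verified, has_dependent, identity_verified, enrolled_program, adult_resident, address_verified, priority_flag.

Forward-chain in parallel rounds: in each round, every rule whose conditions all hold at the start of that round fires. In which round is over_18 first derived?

Round 1: (i) [identity_verified & eligible_subsidy -> notify_finance]; (ii) [age_verified -> cond_2]; (vii) [exempt_fee -> household_head]; (x) [adult_resident -> application_complete]; (xi) [priority_flag & age_verified -> means_tested]. New: notify_finance, cond_2, household_head, application_complete, means_tested.
Round 2: (vi) [means_tested -> citizen]; (ix) [application_complete & household_head -> has_valid_id]; (xiii) [notify_finance & address_verified -> income_below_cap]; (xv) [priority_flag & means_tested -> eligible_tier1]. New: citizen, has_valid_id, income_below_cap, eligible_tier1.
Round 3: (iv) [income_below_cap & age_verified -> cond_4]; (xii) [income_below_cap & has_valid_id -> renewal_due]; (xiv) [income_below_cap & has_dependent -> cond_3]. New: cond_4, renewal_due, cond_3.
Round 4: (viii) [renewal_due -> tax_filed]. New: tax_filed.
Round 5: (iii) [tax_filed & citizen -> over_18]. New: over_18.
over_18 first appears in round 5.

5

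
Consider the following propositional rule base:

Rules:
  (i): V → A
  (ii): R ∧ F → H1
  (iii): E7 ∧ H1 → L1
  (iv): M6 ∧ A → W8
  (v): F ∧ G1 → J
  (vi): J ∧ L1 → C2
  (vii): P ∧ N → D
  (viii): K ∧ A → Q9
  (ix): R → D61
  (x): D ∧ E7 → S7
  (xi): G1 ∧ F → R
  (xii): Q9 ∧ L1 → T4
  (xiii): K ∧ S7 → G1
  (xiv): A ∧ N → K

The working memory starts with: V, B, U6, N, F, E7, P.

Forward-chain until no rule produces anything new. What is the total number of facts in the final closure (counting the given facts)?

20

Round 1: (i) [V → A]; (vii) [P ∧ N → D]. New: A, D.
Round 2: (x) [D ∧ E7 → S7]; (xiv) [A ∧ N → K]. New: S7, K.
Round 3: (viii) [K ∧ A → Q9]; (xiii) [K ∧ S7 → G1]. New: Q9, G1.
Round 4: (v) [F ∧ G1 → J]; (xi) [G1 ∧ F → R]. New: J, R.
Round 5: (ii) [R ∧ F → H1]; (ix) [R → D61]. New: H1, D61.
Round 6: (iii) [E7 ∧ H1 → L1]. New: L1.
Round 7: (vi) [J ∧ L1 → C2]; (xii) [Q9 ∧ L1 → T4]. New: C2, T4.
Closure: {A, B, C2, D, D61, E7, F, G1, H1, J, K, L1, N, P, Q9, R, S7, T4, U6, V} — 20 facts.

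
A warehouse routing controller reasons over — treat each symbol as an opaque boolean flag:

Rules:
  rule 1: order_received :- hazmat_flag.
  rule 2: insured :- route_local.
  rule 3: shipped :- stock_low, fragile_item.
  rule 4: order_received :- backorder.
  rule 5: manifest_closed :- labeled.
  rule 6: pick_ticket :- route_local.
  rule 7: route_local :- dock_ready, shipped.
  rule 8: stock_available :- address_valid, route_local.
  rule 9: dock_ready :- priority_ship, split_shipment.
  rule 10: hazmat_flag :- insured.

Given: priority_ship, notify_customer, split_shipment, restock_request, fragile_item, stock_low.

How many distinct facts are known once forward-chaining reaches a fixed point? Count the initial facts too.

13

Round 1 fires rule 3, rule 9, giving shipped, dock_ready.
Round 2 fires rule 7, giving route_local.
Round 3 fires rule 2, rule 6, giving insured, pick_ticket.
Round 4 fires rule 10, giving hazmat_flag.
Round 5 fires rule 1, giving order_received.
Closure: {dock_ready, fragile_item, hazmat_flag, insured, notify_customer, order_received, pick_ticket, priority_ship, restock_request, route_local, shipped, split_shipment, stock_low} — 13 facts.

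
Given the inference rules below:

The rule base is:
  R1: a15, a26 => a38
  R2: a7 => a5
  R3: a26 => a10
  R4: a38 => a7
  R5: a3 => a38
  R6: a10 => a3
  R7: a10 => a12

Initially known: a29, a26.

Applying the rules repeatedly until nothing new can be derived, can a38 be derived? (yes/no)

Round 1 fires R3, giving a10.
Round 2 fires R6, R7, giving a3, a12.
Round 3 fires R5, giving a38.
Round 4 fires R4, giving a7.
Round 5 fires R2, giving a5.
a38 appears in round 3, so it is derivable.

yes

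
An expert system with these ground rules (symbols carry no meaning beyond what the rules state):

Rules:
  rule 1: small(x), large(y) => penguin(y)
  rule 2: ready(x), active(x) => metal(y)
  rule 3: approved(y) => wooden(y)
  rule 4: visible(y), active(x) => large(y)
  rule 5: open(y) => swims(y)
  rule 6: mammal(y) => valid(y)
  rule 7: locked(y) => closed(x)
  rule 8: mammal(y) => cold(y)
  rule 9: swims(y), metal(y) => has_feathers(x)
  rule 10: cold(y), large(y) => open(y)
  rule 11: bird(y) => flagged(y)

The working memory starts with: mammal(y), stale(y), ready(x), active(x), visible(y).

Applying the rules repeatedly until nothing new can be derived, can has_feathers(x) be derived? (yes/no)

Round 1: rule 2 [ready(x), active(x) => metal(y)]; rule 4 [visible(y), active(x) => large(y)]; rule 6 [mammal(y) => valid(y)]; rule 8 [mammal(y) => cold(y)]. Adds metal(y), large(y), valid(y), cold(y).
Round 2: rule 10 [cold(y), large(y) => open(y)]. Adds open(y).
Round 3: rule 5 [open(y) => swims(y)]. Adds swims(y).
Round 4: rule 9 [swims(y), metal(y) => has_feathers(x)]. Adds has_feathers(x).
has_feathers(x) appears in round 4, so it is derivable.

yes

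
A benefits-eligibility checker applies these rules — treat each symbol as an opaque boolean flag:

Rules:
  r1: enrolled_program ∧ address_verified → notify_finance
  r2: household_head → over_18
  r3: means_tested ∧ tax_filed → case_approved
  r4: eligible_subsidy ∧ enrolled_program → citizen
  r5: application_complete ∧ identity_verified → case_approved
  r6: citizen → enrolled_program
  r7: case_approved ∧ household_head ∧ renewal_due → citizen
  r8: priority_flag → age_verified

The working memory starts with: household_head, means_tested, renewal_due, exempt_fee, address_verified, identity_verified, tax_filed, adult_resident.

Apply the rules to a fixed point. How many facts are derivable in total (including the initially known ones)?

13

Round 1: r2 [household_head → over_18]; r3 [means_tested ∧ tax_filed → case_approved]. New: over_18, case_approved.
Round 2: r7 [case_approved ∧ household_head ∧ renewal_due → citizen]. New: citizen.
Round 3: r6 [citizen → enrolled_program]. New: enrolled_program.
Round 4: r1 [enrolled_program ∧ address_verified → notify_finance]. New: notify_finance.
Closure: {address_verified, adult_resident, case_approved, citizen, enrolled_program, exempt_fee, household_head, identity_verified, means_tested, notify_finance, over_18, renewal_due, tax_filed} — 13 facts.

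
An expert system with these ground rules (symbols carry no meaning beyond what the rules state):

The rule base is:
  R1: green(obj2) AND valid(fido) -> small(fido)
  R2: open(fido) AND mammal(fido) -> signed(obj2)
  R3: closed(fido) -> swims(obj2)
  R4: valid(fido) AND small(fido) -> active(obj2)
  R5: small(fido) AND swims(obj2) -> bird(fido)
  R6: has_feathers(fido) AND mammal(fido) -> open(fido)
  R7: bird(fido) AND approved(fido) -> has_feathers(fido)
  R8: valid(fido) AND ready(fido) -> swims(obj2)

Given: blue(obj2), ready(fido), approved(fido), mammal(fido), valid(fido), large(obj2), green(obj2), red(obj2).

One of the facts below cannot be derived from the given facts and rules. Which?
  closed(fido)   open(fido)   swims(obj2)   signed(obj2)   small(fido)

[1] R1 [green(obj2) AND valid(fido) -> small(fido)]; R8 [valid(fido) AND ready(fido) -> swims(obj2)]. ⇒ new: small(fido), swims(obj2).
[2] R4 [valid(fido) AND small(fido) -> active(obj2)]; R5 [small(fido) AND swims(obj2) -> bird(fido)]. ⇒ new: active(obj2), bird(fido).
[3] R7 [bird(fido) AND approved(fido) -> has_feathers(fido)]. ⇒ new: has_feathers(fido).
[4] R6 [has_feathers(fido) AND mammal(fido) -> open(fido)]. ⇒ new: open(fido).
[5] R2 [open(fido) AND mammal(fido) -> signed(obj2)]. ⇒ new: signed(obj2).
Derived: small(fido) (round 1), signed(obj2) (round 5), open(fido) (round 4), swims(obj2) (round 1). closed(fido) never appears in any round.

closed(fido)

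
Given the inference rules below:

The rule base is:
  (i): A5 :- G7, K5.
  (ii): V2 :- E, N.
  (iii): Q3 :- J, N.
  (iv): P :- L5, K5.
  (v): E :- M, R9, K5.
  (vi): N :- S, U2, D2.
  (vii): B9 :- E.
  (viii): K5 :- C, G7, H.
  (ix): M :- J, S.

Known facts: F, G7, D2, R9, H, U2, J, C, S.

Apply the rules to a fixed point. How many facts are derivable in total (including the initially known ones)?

17

[1] (vi) [N :- S, U2, D2.]; (viii) [K5 :- C, G7, H.]; (ix) [M :- J, S.]. ⇒ new: N, K5, M.
[2] (i) [A5 :- G7, K5.]; (iii) [Q3 :- J, N.]; (v) [E :- M, R9, K5.]. ⇒ new: A5, Q3, E.
[3] (ii) [V2 :- E, N.]; (vii) [B9 :- E.]. ⇒ new: V2, B9.
Closure: {A5, B9, C, D2, E, F, G7, H, J, K5, M, N, Q3, R9, S, U2, V2} — 17 facts.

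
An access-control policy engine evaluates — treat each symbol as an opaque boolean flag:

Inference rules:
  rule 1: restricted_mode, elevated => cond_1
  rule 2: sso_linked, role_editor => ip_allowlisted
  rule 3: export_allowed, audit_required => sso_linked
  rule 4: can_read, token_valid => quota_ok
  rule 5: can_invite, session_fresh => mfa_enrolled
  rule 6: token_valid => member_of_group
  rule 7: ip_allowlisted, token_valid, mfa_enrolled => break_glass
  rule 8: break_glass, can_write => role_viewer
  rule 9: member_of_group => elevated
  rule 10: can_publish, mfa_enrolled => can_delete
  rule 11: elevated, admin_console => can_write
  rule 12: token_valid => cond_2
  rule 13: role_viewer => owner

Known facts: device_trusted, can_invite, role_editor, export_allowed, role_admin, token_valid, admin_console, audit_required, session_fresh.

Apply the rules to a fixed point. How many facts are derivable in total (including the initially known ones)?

Round 1: rule 3 [export_allowed, audit_required => sso_linked]; rule 5 [can_invite, session_fresh => mfa_enrolled]; rule 6 [token_valid => member_of_group]; rule 12 [token_valid => cond_2]. New: sso_linked, mfa_enrolled, member_of_group, cond_2.
Round 2: rule 2 [sso_linked, role_editor => ip_allowlisted]; rule 9 [member_of_group => elevated]. New: ip_allowlisted, elevated.
Round 3: rule 7 [ip_allowlisted, token_valid, mfa_enrolled => break_glass]; rule 11 [elevated, admin_console => can_write]. New: break_glass, can_write.
Round 4: rule 8 [break_glass, can_write => role_viewer]. New: role_viewer.
Round 5: rule 13 [role_viewer => owner]. New: owner.
Closure: {admin_console, audit_required, break_glass, can_invite, can_write, cond_2, device_trusted, elevated, export_allowed, ip_allowlisted, member_of_group, mfa_enrolled, owner, role_admin, role_editor, role_viewer, session_fresh, sso_linked, token_valid} — 19 facts.

19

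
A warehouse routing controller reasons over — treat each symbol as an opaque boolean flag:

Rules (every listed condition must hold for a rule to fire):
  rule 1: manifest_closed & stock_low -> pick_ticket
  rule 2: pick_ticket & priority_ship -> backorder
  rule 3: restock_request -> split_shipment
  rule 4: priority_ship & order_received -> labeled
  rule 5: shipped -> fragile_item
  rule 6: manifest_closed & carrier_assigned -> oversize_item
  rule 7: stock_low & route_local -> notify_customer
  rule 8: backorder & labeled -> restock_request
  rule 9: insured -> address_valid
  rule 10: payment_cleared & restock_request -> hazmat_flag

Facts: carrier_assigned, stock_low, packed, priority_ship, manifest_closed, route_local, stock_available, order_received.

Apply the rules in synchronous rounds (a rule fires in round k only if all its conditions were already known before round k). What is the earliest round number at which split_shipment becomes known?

Round 1 fires rule 1, rule 4, rule 6, rule 7, giving pick_ticket, labeled, oversize_item, notify_customer.
Round 2 fires rule 2, giving backorder.
Round 3 fires rule 8, giving restock_request.
Round 4 fires rule 3, giving split_shipment.
split_shipment first appears in round 4.

4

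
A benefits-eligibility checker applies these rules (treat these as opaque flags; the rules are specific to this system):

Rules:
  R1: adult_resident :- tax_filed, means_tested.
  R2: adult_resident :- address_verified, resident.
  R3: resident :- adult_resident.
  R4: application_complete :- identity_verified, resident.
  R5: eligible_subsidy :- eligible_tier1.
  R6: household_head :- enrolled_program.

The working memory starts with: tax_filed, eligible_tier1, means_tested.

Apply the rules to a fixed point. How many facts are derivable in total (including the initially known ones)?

Round 1 fires R1, R5, giving adult_resident, eligible_subsidy.
Round 2 fires R3, giving resident.
Closure: {adult_resident, eligible_subsidy, eligible_tier1, means_tested, resident, tax_filed} — 6 facts.

6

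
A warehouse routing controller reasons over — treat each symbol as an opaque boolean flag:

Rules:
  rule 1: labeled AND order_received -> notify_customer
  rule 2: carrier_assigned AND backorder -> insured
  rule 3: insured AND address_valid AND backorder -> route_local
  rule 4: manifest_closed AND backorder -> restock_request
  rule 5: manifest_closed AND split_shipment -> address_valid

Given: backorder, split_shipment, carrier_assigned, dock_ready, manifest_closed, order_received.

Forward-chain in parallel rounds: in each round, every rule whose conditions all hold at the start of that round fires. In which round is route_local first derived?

2

Round 1 fires rule 2, rule 4, rule 5, giving insured, restock_request, address_valid.
Round 2 fires rule 3, giving route_local.
route_local first appears in round 2.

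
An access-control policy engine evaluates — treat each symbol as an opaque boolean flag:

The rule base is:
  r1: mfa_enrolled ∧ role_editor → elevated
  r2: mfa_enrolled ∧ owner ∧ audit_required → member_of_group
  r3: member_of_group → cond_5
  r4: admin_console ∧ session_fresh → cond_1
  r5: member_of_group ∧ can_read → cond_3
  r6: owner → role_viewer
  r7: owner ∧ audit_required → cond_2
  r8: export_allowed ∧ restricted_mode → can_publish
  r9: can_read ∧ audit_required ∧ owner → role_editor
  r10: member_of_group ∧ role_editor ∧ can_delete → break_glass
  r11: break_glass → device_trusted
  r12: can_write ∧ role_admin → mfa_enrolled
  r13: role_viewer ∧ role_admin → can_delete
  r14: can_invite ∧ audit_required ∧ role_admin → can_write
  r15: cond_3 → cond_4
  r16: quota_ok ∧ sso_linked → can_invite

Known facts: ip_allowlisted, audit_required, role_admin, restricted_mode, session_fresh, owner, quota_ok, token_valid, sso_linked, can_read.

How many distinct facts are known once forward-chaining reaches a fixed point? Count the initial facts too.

24

Round 1 — r6, r7, r9, r16, derive role_viewer, cond_2, role_editor, can_invite.
Round 2 — r13, r14, derive can_delete, can_write.
Round 3 — r12, derive mfa_enrolled.
Round 4 — r1, r2, derive elevated, member_of_group.
Round 5 — r3, r5, r10, derive cond_5, cond_3, break_glass.
Round 6 — r11, r15, derive device_trusted, cond_4.
Closure: {audit_required, break_glass, can_delete, can_invite, can_read, can_write, cond_2, cond_3, cond_4, cond_5, device_trusted, elevated, ip_allowlisted, member_of_group, mfa_enrolled, owner, quota_ok, restricted_mode, role_admin, role_editor, role_viewer, session_fresh, sso_linked, token_valid} — 24 facts.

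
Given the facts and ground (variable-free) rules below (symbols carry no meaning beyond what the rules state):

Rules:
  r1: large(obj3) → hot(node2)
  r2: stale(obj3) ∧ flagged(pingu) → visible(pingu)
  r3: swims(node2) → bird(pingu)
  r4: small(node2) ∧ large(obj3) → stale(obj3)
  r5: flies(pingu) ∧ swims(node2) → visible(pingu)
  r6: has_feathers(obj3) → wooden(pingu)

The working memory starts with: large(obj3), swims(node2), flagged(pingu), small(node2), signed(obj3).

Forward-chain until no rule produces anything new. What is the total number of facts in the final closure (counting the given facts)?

9

Round 1: r1 [large(obj3) → hot(node2)]; r3 [swims(node2) → bird(pingu)]; r4 [small(node2) ∧ large(obj3) → stale(obj3)]. New: hot(node2), bird(pingu), stale(obj3).
Round 2: r2 [stale(obj3) ∧ flagged(pingu) → visible(pingu)]. New: visible(pingu).
Closure: {bird(pingu), flagged(pingu), hot(node2), large(obj3), signed(obj3), small(node2), stale(obj3), swims(node2), visible(pingu)} — 9 facts.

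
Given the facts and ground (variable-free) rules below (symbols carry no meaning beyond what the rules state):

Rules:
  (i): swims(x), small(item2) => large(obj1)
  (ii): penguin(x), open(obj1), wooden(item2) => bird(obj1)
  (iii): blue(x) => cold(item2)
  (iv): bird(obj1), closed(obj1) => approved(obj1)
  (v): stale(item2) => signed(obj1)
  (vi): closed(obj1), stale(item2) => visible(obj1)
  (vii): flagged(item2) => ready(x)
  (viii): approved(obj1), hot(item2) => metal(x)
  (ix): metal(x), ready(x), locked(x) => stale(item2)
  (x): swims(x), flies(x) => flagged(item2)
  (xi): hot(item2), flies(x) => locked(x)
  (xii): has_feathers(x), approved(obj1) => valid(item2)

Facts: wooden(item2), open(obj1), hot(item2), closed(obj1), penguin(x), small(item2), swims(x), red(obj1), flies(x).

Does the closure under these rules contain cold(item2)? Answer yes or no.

Round 1 — (i), (ii), (x), (xi), derive large(obj1), bird(obj1), flagged(item2), locked(x).
Round 2 — (iv), (vii), derive approved(obj1), ready(x).
Round 3 — (viii), derive metal(x).
Round 4 — (ix), derive stale(item2).
Round 5 — (v), (vi), derive signed(obj1), visible(obj1).
Fixed point reached. cold(item2) is concluded only by (iii); (iii) needs blue(x) (never derived).

no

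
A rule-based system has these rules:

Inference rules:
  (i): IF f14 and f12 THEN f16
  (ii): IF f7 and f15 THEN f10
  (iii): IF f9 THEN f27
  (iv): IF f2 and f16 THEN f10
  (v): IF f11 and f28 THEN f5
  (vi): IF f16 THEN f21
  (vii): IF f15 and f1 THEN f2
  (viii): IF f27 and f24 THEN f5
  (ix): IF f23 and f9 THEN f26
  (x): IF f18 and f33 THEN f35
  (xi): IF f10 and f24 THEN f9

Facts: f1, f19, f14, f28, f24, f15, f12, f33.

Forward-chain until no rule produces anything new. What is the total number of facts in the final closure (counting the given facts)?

Round 1 fires (i), (vii), giving f16, f2.
Round 2 fires (iv), (vi), giving f10, f21.
Round 3 fires (xi), giving f9.
Round 4 fires (iii), giving f27.
Round 5 fires (viii), giving f5.
Closure: {f1, f10, f12, f14, f15, f16, f19, f2, f21, f24, f27, f28, f33, f5, f9} — 15 facts.

15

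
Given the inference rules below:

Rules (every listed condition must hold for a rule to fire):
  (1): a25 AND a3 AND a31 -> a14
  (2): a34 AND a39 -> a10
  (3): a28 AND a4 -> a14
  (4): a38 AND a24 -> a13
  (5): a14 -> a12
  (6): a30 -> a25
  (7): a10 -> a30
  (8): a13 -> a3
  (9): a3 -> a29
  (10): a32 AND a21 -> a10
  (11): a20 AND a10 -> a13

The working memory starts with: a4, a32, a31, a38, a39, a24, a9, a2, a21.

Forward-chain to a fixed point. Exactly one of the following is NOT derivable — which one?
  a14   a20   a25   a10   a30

a20

Round 1: (4) [a38 AND a24 -> a13]; (10) [a32 AND a21 -> a10]. New: a13, a10.
Round 2: (7) [a10 -> a30]; (8) [a13 -> a3]. New: a30, a3.
Round 3: (6) [a30 -> a25]; (9) [a3 -> a29]. New: a25, a29.
Round 4: (1) [a25 AND a3 AND a31 -> a14]. New: a14.
Round 5: (5) [a14 -> a12]. New: a12.
Derived: a10 (round 1), a30 (round 2), a14 (round 4), a25 (round 3). a20 never appears in any round.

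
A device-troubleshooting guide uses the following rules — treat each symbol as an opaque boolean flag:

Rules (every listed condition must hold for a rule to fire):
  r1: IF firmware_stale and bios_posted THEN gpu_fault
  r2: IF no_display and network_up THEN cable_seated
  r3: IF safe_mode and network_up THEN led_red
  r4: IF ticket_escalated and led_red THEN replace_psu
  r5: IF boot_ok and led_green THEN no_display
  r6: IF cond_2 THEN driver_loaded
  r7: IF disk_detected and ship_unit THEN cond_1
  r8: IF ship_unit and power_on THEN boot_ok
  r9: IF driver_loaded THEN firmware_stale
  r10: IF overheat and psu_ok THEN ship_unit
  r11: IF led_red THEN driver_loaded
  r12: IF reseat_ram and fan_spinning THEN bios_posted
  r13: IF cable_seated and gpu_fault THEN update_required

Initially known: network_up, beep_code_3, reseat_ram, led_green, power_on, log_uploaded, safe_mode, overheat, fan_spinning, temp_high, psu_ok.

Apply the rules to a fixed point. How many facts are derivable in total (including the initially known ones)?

21

Round 1 — r3, r10, r12, derive led_red, ship_unit, bios_posted.
Round 2 — r8, r11, derive boot_ok, driver_loaded.
Round 3 — r5, r9, derive no_display, firmware_stale.
Round 4 — r1, r2, derive gpu_fault, cable_seated.
Round 5 — r13, derive update_required.
Closure: {beep_code_3, bios_posted, boot_ok, cable_seated, driver_loaded, fan_spinning, firmware_stale, gpu_fault, led_green, led_red, log_uploaded, network_up, no_display, overheat, power_on, psu_ok, reseat_ram, safe_mode, ship_unit, temp_high, update_required} — 21 facts.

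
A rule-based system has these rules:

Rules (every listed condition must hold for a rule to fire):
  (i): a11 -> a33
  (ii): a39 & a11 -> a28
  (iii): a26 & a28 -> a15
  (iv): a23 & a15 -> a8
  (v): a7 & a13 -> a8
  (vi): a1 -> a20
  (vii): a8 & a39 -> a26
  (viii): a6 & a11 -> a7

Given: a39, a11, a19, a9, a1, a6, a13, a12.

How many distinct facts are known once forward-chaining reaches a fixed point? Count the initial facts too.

Round 1: (i) [a11 -> a33]; (ii) [a39 & a11 -> a28]; (vi) [a1 -> a20]; (viii) [a6 & a11 -> a7]. New: a33, a28, a20, a7.
Round 2: (v) [a7 & a13 -> a8]. New: a8.
Round 3: (vii) [a8 & a39 -> a26]. New: a26.
Round 4: (iii) [a26 & a28 -> a15]. New: a15.
Closure: {a1, a11, a12, a13, a15, a19, a20, a26, a28, a33, a39, a6, a7, a8, a9} — 15 facts.

15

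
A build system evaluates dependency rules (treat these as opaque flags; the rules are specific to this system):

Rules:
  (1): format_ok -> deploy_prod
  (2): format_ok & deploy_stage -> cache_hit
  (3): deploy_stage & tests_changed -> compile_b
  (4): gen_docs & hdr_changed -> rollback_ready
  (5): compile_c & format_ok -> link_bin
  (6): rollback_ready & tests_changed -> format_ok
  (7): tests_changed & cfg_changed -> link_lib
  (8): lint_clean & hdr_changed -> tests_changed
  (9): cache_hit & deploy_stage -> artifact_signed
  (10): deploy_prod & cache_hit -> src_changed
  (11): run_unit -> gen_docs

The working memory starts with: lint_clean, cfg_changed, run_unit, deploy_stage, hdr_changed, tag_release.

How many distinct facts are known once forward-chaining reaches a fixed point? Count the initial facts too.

16

Round 1: (8) [lint_clean & hdr_changed -> tests_changed]; (11) [run_unit -> gen_docs]. Adds tests_changed, gen_docs.
Round 2: (3) [deploy_stage & tests_changed -> compile_b]; (4) [gen_docs & hdr_changed -> rollback_ready]; (7) [tests_changed & cfg_changed -> link_lib]. Adds compile_b, rollback_ready, link_lib.
Round 3: (6) [rollback_ready & tests_changed -> format_ok]. Adds format_ok.
Round 4: (1) [format_ok -> deploy_prod]; (2) [format_ok & deploy_stage -> cache_hit]. Adds deploy_prod, cache_hit.
Round 5: (9) [cache_hit & deploy_stage -> artifact_signed]; (10) [deploy_prod & cache_hit -> src_changed]. Adds artifact_signed, src_changed.
Closure: {artifact_signed, cache_hit, cfg_changed, compile_b, deploy_prod, deploy_stage, format_ok, gen_docs, hdr_changed, link_lib, lint_clean, rollback_ready, run_unit, src_changed, tag_release, tests_changed} — 16 facts.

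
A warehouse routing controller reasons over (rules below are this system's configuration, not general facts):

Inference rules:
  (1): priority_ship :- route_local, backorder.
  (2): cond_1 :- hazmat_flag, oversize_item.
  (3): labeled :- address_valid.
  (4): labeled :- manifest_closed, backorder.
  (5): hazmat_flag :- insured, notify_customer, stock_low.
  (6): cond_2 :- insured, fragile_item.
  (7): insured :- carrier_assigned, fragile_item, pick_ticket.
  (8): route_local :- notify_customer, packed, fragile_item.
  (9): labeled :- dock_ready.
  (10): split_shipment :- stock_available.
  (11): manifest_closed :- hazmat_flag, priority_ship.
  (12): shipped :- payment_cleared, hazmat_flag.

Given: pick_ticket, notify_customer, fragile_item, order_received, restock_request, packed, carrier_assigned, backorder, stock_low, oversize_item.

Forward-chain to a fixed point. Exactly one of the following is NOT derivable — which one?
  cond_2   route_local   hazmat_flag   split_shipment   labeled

[1] (7) [insured :- carrier_assigned, fragile_item, pick_ticket.]; (8) [route_local :- notify_customer, packed, fragile_item.]. ⇒ new: insured, route_local.
[2] (1) [priority_ship :- route_local, backorder.]; (5) [hazmat_flag :- insured, notify_customer, stock_low.]; (6) [cond_2 :- insured, fragile_item.]. ⇒ new: priority_ship, hazmat_flag, cond_2.
[3] (2) [cond_1 :- hazmat_flag, oversize_item.]; (11) [manifest_closed :- hazmat_flag, priority_ship.]. ⇒ new: cond_1, manifest_closed.
[4] (4) [labeled :- manifest_closed, backorder.]. ⇒ new: labeled.
Derived: labeled (round 4), hazmat_flag (round 2), route_local (round 1), cond_2 (round 2). split_shipment never appears in any round.

split_shipment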